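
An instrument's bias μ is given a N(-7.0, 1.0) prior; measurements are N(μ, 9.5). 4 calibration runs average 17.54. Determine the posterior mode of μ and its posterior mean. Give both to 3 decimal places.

μ_MAP = 0.271, E[μ|data] = 0.271

Posterior for μ is Normal. Precision-weighted mean: (1/1.0·-7.0 + 4/9.5·17.54) / (1/1.0 + 4/9.5) = 0.271.
A Normal posterior is symmetric, so mode = mean.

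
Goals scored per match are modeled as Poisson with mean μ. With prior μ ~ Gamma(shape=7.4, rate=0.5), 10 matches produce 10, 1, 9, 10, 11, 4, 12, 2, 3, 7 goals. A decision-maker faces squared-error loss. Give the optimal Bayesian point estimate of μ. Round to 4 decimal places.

7.2762

Σ counts = 69. Posterior: Gamma(shape = 7.4+69 = 76.4, rate = 0.5+10 = 10.5).
Mode = (α−1)/β = 75.4/10.5 = 7.1810.
Mean = α/β = 76.4/10.5 = 7.2762.
Squared-error loss ⇒ the optimal estimator is the posterior mean.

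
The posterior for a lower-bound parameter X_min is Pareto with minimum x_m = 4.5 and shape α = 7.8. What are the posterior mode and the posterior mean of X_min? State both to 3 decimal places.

MAP = 4.500; posterior mean = 5.162

The Pareto density is strictly decreasing on [x_m, ∞), so the mode is x_m = 4.500.
Mean = α·x_m/(α−1) = 7.8·4.5/6.8 = 5.162.
The mean is pulled above the mode by the posterior's right skew.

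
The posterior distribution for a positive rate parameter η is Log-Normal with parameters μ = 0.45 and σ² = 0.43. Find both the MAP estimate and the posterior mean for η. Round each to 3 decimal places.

Mode = exp(μ − σ²) = exp(0.02) = 1.020.
Mean = exp(μ + σ²/2) = exp(0.665) = 1.944.
The posterior is right-skewed, so the mean exceeds the mode.

MAP estimate = 1.020, posterior mean = 1.944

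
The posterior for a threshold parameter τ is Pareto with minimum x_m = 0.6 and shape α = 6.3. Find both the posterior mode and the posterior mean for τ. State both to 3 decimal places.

The Pareto density is strictly decreasing on [x_m, ∞), so the mode is x_m = 0.600.
Mean = α·x_m/(α−1) = 6.3·0.6/5.3 = 0.713.

τ_MAP = 0.600, E[τ|data] = 0.713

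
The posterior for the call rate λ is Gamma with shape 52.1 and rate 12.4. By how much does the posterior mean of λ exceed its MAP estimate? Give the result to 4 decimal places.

0.0806

Mode = (α−1)/β = 51.1/12.4 = 4.1210.
Mean = α/β = 52.1/12.4 = 4.2016.
Difference = 4.2016 − 4.1210 = 0.0806.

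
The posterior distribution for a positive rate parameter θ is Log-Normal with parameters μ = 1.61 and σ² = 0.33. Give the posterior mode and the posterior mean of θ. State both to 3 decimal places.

posterior mode = 3.597, posterior mean = 5.900

Mode = exp(μ − σ²) = exp(1.28) = 3.597.
Mean = exp(μ + σ²/2) = exp(1.775) = 5.900.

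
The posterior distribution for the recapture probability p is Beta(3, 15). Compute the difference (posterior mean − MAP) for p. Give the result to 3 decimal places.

0.042

Mode = (3−1)/(3+15−2) = 2/16 = 0.125.
Mean = 3/(3+15) = 3/18 = 0.167.
Difference = 0.167 − 0.125 = 0.042.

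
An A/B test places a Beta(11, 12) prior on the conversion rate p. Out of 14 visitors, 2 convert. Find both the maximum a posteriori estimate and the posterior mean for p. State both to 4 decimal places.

Posterior: Beta(11+2, 12+12) = Beta(13, 24).
Mode = (13−1)/(13+24−2) = 12/35 = 0.3429.
Mean = 13/(13+24) = 13/37 = 0.3514.

p_MAP = 0.3429, E[p|data] = 0.3514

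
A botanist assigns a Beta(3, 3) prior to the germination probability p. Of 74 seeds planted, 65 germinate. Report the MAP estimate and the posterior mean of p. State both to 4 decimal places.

Posterior: Beta(3+65, 3+9) = Beta(68, 12).
Mode = (68−1)/(68+12−2) = 67/78 = 0.8590.
Mean = 68/(68+12) = 68/80 = 0.8500.
Mode > mean: the posterior has a left tail.

p_MAP = 0.8590, E[p|data] = 0.8500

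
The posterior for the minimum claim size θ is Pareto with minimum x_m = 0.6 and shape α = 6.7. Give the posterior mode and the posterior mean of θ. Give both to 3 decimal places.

posterior mode = 0.600, posterior mean = 0.705

The Pareto density is strictly decreasing on [x_m, ∞), so the mode is x_m = 0.600.
Mean = α·x_m/(α−1) = 6.7·0.6/5.7 = 0.705.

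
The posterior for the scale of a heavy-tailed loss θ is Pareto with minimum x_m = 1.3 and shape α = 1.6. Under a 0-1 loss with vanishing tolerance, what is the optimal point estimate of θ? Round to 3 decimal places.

1.300

The Pareto density is strictly decreasing on [x_m, ∞), so the mode is x_m = 1.300.
Mean = α·x_m/(α−1) = 1.6·1.3/0.6 = 3.467.
This is the posterior mode — the MAP estimate.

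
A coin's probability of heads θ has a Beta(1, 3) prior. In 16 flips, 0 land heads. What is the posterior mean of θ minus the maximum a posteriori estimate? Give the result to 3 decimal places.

Posterior: Beta(1+0, 3+16) = Beta(1, 19).
Since α = 1 ≤ 1 and β > 1, the Beta density is monotone decreasing on [0,1]; the mode is at 0.
Mean = 1/(1+19) = 0.050.
Difference = 0.050 − 0.000 = 0.050.

0.050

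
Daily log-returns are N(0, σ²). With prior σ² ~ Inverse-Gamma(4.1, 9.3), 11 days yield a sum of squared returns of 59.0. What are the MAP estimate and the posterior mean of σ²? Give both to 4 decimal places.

Posterior: Inverse-Gamma(shape = 4.1+11/2 = 9.6, scale = 9.3+59.0/2 = 38.8).
Mode = β/(α+1) = 38.8/10.6 = 3.6604.
Mean = β/(α−1) = 38.8/8.6 = 4.5116.

MAP = 3.6604; posterior mean = 4.5116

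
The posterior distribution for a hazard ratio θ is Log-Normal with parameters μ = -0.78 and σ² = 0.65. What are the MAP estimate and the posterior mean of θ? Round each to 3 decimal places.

Mode = exp(μ − σ²) = exp(-1.43) = 0.239.
Mean = exp(μ + σ²/2) = exp(-0.455) = 0.634.

MAP = 0.239; posterior mean = 0.634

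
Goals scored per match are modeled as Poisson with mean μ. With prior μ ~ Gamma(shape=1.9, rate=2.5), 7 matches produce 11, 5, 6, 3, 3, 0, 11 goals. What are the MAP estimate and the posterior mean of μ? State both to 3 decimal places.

Σ counts = 39. Posterior: Gamma(shape = 1.9+39 = 40.9, rate = 2.5+7 = 9.5).
Mode = (α−1)/β = 39.9/9.5 = 4.200.
Mean = α/β = 40.9/9.5 = 4.305.
Mean > mode: the posterior has a right tail.

MAP: 4.200. Posterior mean: 4.305.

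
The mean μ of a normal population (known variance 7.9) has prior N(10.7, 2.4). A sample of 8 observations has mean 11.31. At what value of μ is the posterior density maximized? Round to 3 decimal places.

11.132

Posterior for μ is Normal. Precision-weighted mean: (1/2.4·10.7 + 8/7.9·11.31) / (1/2.4 + 8/7.9) = 11.132.
A Normal posterior is symmetric, so mode = mean.
This is the posterior mode — the MAP estimate.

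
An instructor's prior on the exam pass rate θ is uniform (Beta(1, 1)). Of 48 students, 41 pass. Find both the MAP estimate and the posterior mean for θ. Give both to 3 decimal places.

Posterior: Beta(1+41, 1+7) = Beta(42, 8).
Mode = (42−1)/(42+8−2) = 41/48 = 0.854.
With a flat prior the MAP equals the MLE, 41/48.
Mean = 42/(42+8) = 42/50 = 0.840.
Left-skewed posterior ⇒ mean < mode.

MAP estimate = 0.854, posterior mean = 0.840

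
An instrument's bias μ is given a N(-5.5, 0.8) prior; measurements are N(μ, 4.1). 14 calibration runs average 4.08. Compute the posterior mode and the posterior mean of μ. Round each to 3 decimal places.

Posterior for μ is Normal. Precision-weighted mean: (1/0.8·-5.5 + 14/4.1·4.08) / (1/0.8 + 14/4.1) = 1.513.
A Normal posterior is symmetric, so mode = mean.

MAP = 1.513, posterior mean = 1.513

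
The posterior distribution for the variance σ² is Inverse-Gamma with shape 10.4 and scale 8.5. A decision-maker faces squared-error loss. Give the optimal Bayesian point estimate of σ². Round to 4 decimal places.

Mode = β/(α+1) = 8.5/11.4 = 0.7456.
Mean = β/(α−1) = 8.5/9.4 = 0.9043.
Squared-error loss ⇒ the optimal estimator is the posterior mean.

0.9043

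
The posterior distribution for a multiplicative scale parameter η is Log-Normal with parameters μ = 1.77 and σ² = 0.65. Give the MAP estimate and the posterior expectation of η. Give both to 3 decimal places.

η_MAP = 3.065, E[η|data] = 8.125

Mode = exp(μ − σ²) = exp(1.12) = 3.065.
Mean = exp(μ + σ²/2) = exp(2.095) = 8.125.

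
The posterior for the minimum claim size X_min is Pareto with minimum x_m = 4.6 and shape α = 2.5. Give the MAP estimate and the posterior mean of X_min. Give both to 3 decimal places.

MAP = 4.600; posterior mean = 7.667

The Pareto density is strictly decreasing on [x_m, ∞), so the mode is x_m = 4.600.
Mean = α·x_m/(α−1) = 2.5·4.6/1.5 = 7.667.
Mean > mode: the posterior has a right tail.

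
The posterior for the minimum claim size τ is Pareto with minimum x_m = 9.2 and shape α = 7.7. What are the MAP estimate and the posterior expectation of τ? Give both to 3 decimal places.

MAP = 9.200; posterior mean = 10.573

The Pareto density is strictly decreasing on [x_m, ∞), so the mode is x_m = 9.200.
Mean = α·x_m/(α−1) = 7.7·9.2/6.7 = 10.573.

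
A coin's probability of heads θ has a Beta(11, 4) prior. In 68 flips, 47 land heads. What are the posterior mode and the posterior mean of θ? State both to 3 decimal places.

MAP = 0.704; posterior mean = 0.699

Posterior: Beta(11+47, 4+21) = Beta(58, 25).
Mode = (58−1)/(58+25−2) = 57/81 = 0.704.
Mean = 58/(58+25) = 58/83 = 0.699.
Mode > mean: the posterior has a left tail.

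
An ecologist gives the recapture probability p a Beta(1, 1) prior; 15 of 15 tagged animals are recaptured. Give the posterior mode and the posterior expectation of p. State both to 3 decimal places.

Posterior: Beta(1+15, 1+0) = Beta(16, 1).
Since β = 1 ≤ 1 and α > 1, the Beta density is monotone increasing on [0,1]; the mode is at 1.
Mean = 16/(16+1) = 0.941.

p_MAP = 1.000, E[p|data] = 0.941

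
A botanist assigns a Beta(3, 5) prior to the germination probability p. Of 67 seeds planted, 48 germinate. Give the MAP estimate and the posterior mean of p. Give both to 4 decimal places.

MAP estimate = 0.6849, posterior mean = 0.6800

Posterior: Beta(3+48, 5+19) = Beta(51, 24).
Mode = (51−1)/(51+24−2) = 50/73 = 0.6849.
Mean = 51/(51+24) = 51/75 = 0.6800.
Mode > mean: the posterior has a left tail.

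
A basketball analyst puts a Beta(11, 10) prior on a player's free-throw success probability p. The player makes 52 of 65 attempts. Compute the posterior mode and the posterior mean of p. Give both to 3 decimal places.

p_MAP = 0.738, E[p|data] = 0.733

Posterior: Beta(11+52, 10+13) = Beta(63, 23).
Mode = (63−1)/(63+23−2) = 62/84 = 0.738.
Mean = 63/(63+23) = 63/86 = 0.733.
The mean is pulled below the mode by the posterior's left skew.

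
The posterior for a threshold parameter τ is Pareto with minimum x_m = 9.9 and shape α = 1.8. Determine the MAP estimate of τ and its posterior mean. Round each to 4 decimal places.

MAP estimate = 9.9000, posterior mean = 22.2750

The Pareto density is strictly decreasing on [x_m, ∞), so the mode is x_m = 9.9000.
Mean = α·x_m/(α−1) = 1.8·9.9/0.8 = 22.2750.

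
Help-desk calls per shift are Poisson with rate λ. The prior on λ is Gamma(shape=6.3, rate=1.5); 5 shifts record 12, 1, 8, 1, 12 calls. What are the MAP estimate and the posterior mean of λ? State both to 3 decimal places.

Σ counts = 34. Posterior: Gamma(shape = 6.3+34 = 40.3, rate = 1.5+5 = 6.5).
Mode = (α−1)/β = 39.3/6.5 = 6.046.
Mean = α/β = 40.3/6.5 = 6.200.
Right-skewed posterior ⇒ mode < mean.

λ_MAP = 6.046, E[λ|data] = 6.200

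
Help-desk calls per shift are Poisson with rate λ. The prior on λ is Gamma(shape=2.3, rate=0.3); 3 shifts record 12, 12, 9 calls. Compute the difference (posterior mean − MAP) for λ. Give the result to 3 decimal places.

Σ counts = 33. Posterior: Gamma(shape = 2.3+33 = 35.3, rate = 0.3+3 = 3.3).
Mode = (α−1)/β = 34.3/3.3 = 10.394.
Mean = α/β = 35.3/3.3 = 10.697.
Difference = 10.697 − 10.394 = 0.303.
The posterior is right-skewed, so the mean exceeds the mode.

0.303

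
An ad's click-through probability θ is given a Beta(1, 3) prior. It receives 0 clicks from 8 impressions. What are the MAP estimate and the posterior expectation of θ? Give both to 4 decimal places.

Posterior: Beta(1+0, 3+8) = Beta(1, 11).
Since α = 1 ≤ 1 and β > 1, the Beta density is monotone decreasing on [0,1]; the mode is at 0.
Mean = 1/(1+11) = 0.0833.
Right-skewed posterior ⇒ mode < mean.

MAP = 0.0000, posterior mean = 0.0833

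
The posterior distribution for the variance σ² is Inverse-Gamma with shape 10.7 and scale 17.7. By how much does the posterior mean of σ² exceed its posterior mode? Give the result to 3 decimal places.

Mode = β/(α+1) = 17.7/11.7 = 1.513.
Mean = β/(α−1) = 17.7/9.7 = 1.825.
Difference = 1.825 − 1.513 = 0.312.
Mean > mode: the posterior has a right tail.

0.312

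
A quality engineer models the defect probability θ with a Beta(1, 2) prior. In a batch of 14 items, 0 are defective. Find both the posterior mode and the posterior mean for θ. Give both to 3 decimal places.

MAP = 0.000, posterior mean = 0.059

Posterior: Beta(1+0, 2+14) = Beta(1, 16).
Since α = 1 ≤ 1 and β > 1, the Beta density is monotone decreasing on [0,1]; the mode is at 0.
Mean = 1/(1+16) = 0.059.
Mean > mode: the posterior has a right tail.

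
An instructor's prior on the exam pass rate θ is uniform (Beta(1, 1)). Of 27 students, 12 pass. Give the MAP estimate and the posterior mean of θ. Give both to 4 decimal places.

Posterior: Beta(1+12, 1+15) = Beta(13, 16).
Mode = (13−1)/(13+16−2) = 12/27 = 0.4444.
With a flat prior the MAP equals the MLE, 12/27.
Mean = 13/(13+16) = 13/29 = 0.4483.
Right-skewed posterior ⇒ mode < mean.

MAP: 0.4444. Posterior mean: 0.4483.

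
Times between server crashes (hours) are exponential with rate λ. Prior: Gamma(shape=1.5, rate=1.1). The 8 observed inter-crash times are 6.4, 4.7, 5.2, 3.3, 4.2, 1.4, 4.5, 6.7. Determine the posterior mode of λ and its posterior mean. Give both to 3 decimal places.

Σ times = 36.4. Posterior: Gamma(shape = 1.5+8 = 9.5, rate = 1.1+36.4 = 37.5).
Mode = (α−1)/β = 8.5/37.5 = 0.227.
Mean = α/β = 9.5/37.5 = 0.253.
Mean > mode: the posterior has a right tail.

λ_MAP = 0.227, E[λ|data] = 0.253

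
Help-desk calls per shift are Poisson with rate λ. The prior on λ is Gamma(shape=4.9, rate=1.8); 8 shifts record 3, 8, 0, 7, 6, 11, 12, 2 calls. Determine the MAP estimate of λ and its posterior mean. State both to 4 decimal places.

Σ counts = 49. Posterior: Gamma(shape = 4.9+49 = 53.9, rate = 1.8+8 = 9.8).
Mode = (α−1)/β = 52.9/9.8 = 5.3980.
Mean = α/β = 53.9/9.8 = 5.5000.
The mean is pulled above the mode by the posterior's right skew.

MAP: 5.3980. Posterior mean: 5.5000.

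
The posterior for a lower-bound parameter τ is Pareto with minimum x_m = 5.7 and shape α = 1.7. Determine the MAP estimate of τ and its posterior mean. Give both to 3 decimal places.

The Pareto density is strictly decreasing on [x_m, ∞), so the mode is x_m = 5.700.
Mean = α·x_m/(α−1) = 1.7·5.7/0.7 = 13.843.
Right-skewed posterior ⇒ mode < mean.

MAP = 5.700; posterior mean = 13.843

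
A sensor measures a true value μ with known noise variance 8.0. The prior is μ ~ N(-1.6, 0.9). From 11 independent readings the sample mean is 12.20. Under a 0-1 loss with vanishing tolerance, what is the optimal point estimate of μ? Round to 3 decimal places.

Posterior for μ is Normal. Precision-weighted mean: (1/0.9·-1.6 + 11/8.0·12.20) / (1/0.9 + 11/8.0) = 6.032.
A Normal posterior is symmetric, so mode = mean.
This is the posterior mode — the MAP estimate.

6.032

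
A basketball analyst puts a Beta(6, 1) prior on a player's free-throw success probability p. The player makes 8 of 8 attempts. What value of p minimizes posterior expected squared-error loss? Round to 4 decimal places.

0.9333

Posterior: Beta(6+8, 1+0) = Beta(14, 1).
Since β = 1 ≤ 1 and α > 1, the Beta density is monotone increasing on [0,1]; the mode is at 1.
Mean = 14/(14+1) = 0.9333.
Squared-error loss ⇒ the optimal estimator is the posterior mean.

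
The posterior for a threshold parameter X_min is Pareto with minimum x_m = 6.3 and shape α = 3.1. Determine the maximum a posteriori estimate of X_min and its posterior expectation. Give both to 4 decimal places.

MAP = 6.3000; posterior mean = 9.3000

The Pareto density is strictly decreasing on [x_m, ∞), so the mode is x_m = 6.3000.
Mean = α·x_m/(α−1) = 3.1·6.3/2.1 = 9.3000.
The posterior is right-skewed, so the mean exceeds the mode.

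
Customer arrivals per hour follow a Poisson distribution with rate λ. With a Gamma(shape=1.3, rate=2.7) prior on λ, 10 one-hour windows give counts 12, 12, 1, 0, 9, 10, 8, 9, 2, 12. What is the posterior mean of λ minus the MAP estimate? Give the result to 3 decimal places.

0.079

Σ counts = 75. Posterior: Gamma(shape = 1.3+75 = 76.3, rate = 2.7+10 = 12.7).
Mode = (α−1)/β = 75.3/12.7 = 5.929.
Mean = α/β = 76.3/12.7 = 6.008.
Difference = 6.008 − 5.929 = 0.079.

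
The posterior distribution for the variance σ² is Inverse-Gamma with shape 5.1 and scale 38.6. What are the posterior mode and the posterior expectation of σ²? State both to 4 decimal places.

σ²_MAP = 6.3279, E[σ²|data] = 9.4146

Mode = β/(α+1) = 38.6/6.1 = 6.3279.
Mean = β/(α−1) = 38.6/4.1 = 9.4146.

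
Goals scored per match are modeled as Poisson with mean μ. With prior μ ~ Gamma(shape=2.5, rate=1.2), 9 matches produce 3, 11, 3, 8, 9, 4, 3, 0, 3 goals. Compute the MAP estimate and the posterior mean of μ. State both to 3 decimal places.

MAP estimate = 4.461, posterior mean = 4.559

Σ counts = 44. Posterior: Gamma(shape = 2.5+44 = 46.5, rate = 1.2+9 = 10.2).
Mode = (α−1)/β = 45.5/10.2 = 4.461.
Mean = α/β = 46.5/10.2 = 4.559.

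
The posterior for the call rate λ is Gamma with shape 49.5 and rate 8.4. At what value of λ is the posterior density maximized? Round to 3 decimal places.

5.774

Mode = (α−1)/β = 48.5/8.4 = 5.774.
Mean = α/β = 49.5/8.4 = 5.893.
This is the posterior mode — the MAP estimate.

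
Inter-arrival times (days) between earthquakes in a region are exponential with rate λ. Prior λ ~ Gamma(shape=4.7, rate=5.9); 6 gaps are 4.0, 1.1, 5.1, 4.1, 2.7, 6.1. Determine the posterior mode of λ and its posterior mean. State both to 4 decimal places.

Σ times = 23.1. Posterior: Gamma(shape = 4.7+6 = 10.7, rate = 5.9+23.1 = 29.0).
Mode = (α−1)/β = 9.7/29.0 = 0.3345.
Mean = α/β = 10.7/29.0 = 0.3690.
Right-skewed posterior ⇒ mode < mean.

MAP = 0.3345, posterior mean = 0.3690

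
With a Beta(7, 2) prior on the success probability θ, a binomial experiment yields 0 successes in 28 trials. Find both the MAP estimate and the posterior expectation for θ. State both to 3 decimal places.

MAP estimate = 0.171, posterior expectation = 0.189

Posterior: Beta(7+0, 2+28) = Beta(7, 30).
Mode = (7−1)/(7+30−2) = 6/35 = 0.171.
Mean = 7/(7+30) = 7/37 = 0.189.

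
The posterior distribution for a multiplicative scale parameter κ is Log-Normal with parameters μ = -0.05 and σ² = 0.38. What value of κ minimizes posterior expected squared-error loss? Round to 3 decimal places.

1.150

Mode = exp(μ − σ²) = exp(-0.43) = 0.651.
Mean = exp(μ + σ²/2) = exp(0.140) = 1.150.
Squared-error loss ⇒ the optimal estimator is the posterior mean.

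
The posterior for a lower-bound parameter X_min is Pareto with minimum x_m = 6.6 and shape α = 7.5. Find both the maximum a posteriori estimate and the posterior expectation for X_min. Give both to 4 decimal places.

The Pareto density is strictly decreasing on [x_m, ∞), so the mode is x_m = 6.6000.
Mean = α·x_m/(α−1) = 7.5·6.6/6.5 = 7.6154.

MAP = 6.6000; posterior mean = 7.6154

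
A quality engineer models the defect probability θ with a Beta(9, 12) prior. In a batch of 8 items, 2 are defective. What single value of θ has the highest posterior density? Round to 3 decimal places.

Posterior: Beta(9+2, 12+6) = Beta(11, 18).
Mode = (11−1)/(11+18−2) = 10/27 = 0.370.
Mean = 11/(11+18) = 11/29 = 0.379.
This is the posterior mode — the MAP estimate.

0.370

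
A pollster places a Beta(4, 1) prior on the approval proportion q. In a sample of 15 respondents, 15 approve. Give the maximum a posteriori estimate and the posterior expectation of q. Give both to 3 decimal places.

q_MAP = 1.000, E[q|data] = 0.950

Posterior: Beta(4+15, 1+0) = Beta(19, 1).
Since β = 1 ≤ 1 and α > 1, the Beta density is monotone increasing on [0,1]; the mode is at 1.
Mean = 19/(19+1) = 0.950.
The posterior is left-skewed, so the mode exceeds the mean.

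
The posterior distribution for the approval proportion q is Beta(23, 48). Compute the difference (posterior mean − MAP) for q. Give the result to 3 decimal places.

Mode = (23−1)/(23+48−2) = 22/69 = 0.319.
Mean = 23/(23+48) = 23/71 = 0.324.
Difference = 0.324 − 0.319 = 0.005.
Mean > mode: the posterior has a right tail.

0.005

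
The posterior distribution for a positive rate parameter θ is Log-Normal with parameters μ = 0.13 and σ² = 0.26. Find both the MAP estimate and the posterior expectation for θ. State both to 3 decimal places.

Mode = exp(μ − σ²) = exp(-0.13) = 0.878.
Mean = exp(μ + σ²/2) = exp(0.260) = 1.297.
Mean > mode: the posterior has a right tail.

MAP: 0.878. Posterior mean: 1.297.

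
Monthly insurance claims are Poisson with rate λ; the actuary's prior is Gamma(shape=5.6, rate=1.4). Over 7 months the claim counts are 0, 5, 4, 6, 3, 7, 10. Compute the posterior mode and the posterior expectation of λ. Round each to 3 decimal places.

Σ counts = 35. Posterior: Gamma(shape = 5.6+35 = 40.6, rate = 1.4+7 = 8.4).
Mode = (α−1)/β = 39.6/8.4 = 4.714.
Mean = α/β = 40.6/8.4 = 4.833.
The posterior is right-skewed, so the mean exceeds the mode.

posterior mode = 4.714, posterior expectation = 4.833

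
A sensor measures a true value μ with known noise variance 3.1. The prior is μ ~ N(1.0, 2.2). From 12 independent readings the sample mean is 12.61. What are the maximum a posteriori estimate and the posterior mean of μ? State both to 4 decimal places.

μ_MAP = 11.3900, E[μ|data] = 11.3900

Posterior for μ is Normal. Precision-weighted mean: (1/2.2·1.0 + 12/3.1·12.61) / (1/2.2 + 12/3.1) = 11.3900.
A Normal posterior is symmetric, so mode = mean.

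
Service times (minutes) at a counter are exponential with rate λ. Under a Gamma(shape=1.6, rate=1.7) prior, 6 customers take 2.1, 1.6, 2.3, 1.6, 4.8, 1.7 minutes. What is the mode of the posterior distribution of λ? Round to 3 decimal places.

Σ times = 14.1. Posterior: Gamma(shape = 1.6+6 = 7.6, rate = 1.7+14.1 = 15.8).
Mode = (α−1)/β = 6.6/15.8 = 0.418.
Mean = α/β = 7.6/15.8 = 0.481.
This is the posterior mode — the MAP estimate.

0.418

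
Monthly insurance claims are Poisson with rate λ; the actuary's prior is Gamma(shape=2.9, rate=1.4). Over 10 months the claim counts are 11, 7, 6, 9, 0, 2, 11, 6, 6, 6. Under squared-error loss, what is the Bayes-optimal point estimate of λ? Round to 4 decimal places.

5.8684

Σ counts = 64. Posterior: Gamma(shape = 2.9+64 = 66.9, rate = 1.4+10 = 11.4).
Mode = (α−1)/β = 65.9/11.4 = 5.7807.
Mean = α/β = 66.9/11.4 = 5.8684.
Squared-error loss ⇒ the optimal estimator is the posterior mean.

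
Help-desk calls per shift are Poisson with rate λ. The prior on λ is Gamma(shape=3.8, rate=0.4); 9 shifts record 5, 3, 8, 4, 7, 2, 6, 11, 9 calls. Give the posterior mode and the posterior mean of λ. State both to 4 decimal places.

Σ counts = 55. Posterior: Gamma(shape = 3.8+55 = 58.8, rate = 0.4+9 = 9.4).
Mode = (α−1)/β = 57.8/9.4 = 6.1489.
Mean = α/β = 58.8/9.4 = 6.2553.
Right-skewed posterior ⇒ mode < mean.

posterior mode = 6.1489, posterior mean = 6.2553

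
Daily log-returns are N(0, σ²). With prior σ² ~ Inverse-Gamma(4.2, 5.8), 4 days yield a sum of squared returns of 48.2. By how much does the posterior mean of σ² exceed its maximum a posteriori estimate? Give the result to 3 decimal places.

1.597

Posterior: Inverse-Gamma(shape = 4.2+4/2 = 6.2, scale = 5.8+48.2/2 = 29.9).
Mode = β/(α+1) = 29.9/7.2 = 4.153.
Mean = β/(α−1) = 29.9/5.2 = 5.750.
Difference = 5.750 − 4.153 = 1.597.
Mean > mode: the posterior has a right tail.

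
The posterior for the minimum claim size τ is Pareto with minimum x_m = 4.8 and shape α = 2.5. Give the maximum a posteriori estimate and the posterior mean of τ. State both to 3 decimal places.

The Pareto density is strictly decreasing on [x_m, ∞), so the mode is x_m = 4.800.
Mean = α·x_m/(α−1) = 2.5·4.8/1.5 = 8.000.
Right-skewed posterior ⇒ mode < mean.

MAP: 4.800. Posterior mean: 8.000.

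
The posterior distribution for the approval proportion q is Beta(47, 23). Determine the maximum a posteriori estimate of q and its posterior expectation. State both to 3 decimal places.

Mode = (47−1)/(47+23−2) = 46/68 = 0.676.
Mean = 47/(47+23) = 47/70 = 0.671.

q_MAP = 0.676, E[q|data] = 0.671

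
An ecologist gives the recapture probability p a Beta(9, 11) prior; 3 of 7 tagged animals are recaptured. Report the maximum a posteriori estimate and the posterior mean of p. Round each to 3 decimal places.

Posterior: Beta(9+3, 11+4) = Beta(12, 15).
Mode = (12−1)/(12+15−2) = 11/25 = 0.440.
Mean = 12/(12+15) = 12/27 = 0.444.

MAP = 0.440, posterior mean = 0.444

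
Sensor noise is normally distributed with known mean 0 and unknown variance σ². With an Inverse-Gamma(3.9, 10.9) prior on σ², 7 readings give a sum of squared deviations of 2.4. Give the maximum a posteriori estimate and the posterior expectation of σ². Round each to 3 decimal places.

Posterior: Inverse-Gamma(shape = 3.9+7/2 = 7.4, scale = 10.9+2.4/2 = 12.1).
Mode = β/(α+1) = 12.1/8.4 = 1.440.
Mean = β/(α−1) = 12.1/6.4 = 1.891.

MAP = 1.440, posterior mean = 1.891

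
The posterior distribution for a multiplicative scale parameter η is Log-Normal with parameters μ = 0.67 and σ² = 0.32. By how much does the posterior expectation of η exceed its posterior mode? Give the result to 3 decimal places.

0.874

Mode = exp(μ − σ²) = exp(0.35) = 1.419.
Mean = exp(μ + σ²/2) = exp(0.830) = 2.293.
Difference = 2.293 − 1.419 = 0.874.
The posterior is right-skewed, so the mean exceeds the mode.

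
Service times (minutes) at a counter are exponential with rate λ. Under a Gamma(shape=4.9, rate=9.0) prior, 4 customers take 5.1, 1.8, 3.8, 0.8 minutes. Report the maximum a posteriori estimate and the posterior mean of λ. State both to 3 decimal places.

MAP = 0.385; posterior mean = 0.434

Σ times = 11.5. Posterior: Gamma(shape = 4.9+4 = 8.9, rate = 9.0+11.5 = 20.5).
Mode = (α−1)/β = 7.9/20.5 = 0.385.
Mean = α/β = 8.9/20.5 = 0.434.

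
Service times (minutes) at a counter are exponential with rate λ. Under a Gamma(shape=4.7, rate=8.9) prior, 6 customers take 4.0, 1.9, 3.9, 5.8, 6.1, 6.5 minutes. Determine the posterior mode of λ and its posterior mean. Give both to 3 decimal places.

Σ times = 28.2. Posterior: Gamma(shape = 4.7+6 = 10.7, rate = 8.9+28.2 = 37.1).
Mode = (α−1)/β = 9.7/37.1 = 0.261.
Mean = α/β = 10.7/37.1 = 0.288.
Mean > mode: the posterior has a right tail.

λ_MAP = 0.261, E[λ|data] = 0.288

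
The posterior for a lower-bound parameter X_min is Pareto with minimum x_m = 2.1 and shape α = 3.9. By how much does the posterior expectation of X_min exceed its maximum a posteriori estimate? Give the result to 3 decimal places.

0.724

The Pareto density is strictly decreasing on [x_m, ∞), so the mode is x_m = 2.100.
Mean = α·x_m/(α−1) = 3.9·2.1/2.9 = 2.824.
Difference = 2.824 − 2.100 = 0.724.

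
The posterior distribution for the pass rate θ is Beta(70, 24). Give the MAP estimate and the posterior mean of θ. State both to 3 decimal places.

Mode = (70−1)/(70+24−2) = 69/92 = 0.750.
Mean = 70/(70+24) = 70/94 = 0.745.

MAP = 0.750; posterior mean = 0.745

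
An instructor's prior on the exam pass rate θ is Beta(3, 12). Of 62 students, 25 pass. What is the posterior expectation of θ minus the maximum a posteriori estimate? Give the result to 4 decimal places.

0.0036

Posterior: Beta(3+25, 12+37) = Beta(28, 49).
Mode = (28−1)/(28+49−2) = 27/75 = 0.3600.
Mean = 28/(28+49) = 28/77 = 0.3636.
Difference = 0.3636 − 0.3600 = 0.0036.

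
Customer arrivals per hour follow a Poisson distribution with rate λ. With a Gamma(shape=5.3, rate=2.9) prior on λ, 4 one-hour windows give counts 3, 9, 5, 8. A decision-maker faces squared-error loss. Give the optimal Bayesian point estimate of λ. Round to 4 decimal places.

Σ counts = 25. Posterior: Gamma(shape = 5.3+25 = 30.3, rate = 2.9+4 = 6.9).
Mode = (α−1)/β = 29.3/6.9 = 4.2464.
Mean = α/β = 30.3/6.9 = 4.3913.
Squared-error loss ⇒ the optimal estimator is the posterior mean.

4.3913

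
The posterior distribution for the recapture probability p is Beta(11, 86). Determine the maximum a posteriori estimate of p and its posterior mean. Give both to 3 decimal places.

Mode = (11−1)/(11+86−2) = 10/95 = 0.105.
Mean = 11/(11+86) = 11/97 = 0.113.
Mean > mode: the posterior has a right tail.

MAP = 0.105, posterior mean = 0.113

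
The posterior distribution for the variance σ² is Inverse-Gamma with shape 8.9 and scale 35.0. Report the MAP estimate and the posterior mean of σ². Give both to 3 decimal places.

Mode = β/(α+1) = 35.0/9.9 = 3.535.
Mean = β/(α−1) = 35.0/7.9 = 4.430.

σ²_MAP = 3.535, E[σ²|data] = 4.430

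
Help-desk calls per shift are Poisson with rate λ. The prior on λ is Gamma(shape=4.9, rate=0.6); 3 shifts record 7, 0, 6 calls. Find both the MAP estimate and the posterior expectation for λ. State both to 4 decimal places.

MAP = 4.6944, posterior mean = 4.9722

Σ counts = 13. Posterior: Gamma(shape = 4.9+13 = 17.9, rate = 0.6+3 = 3.6).
Mode = (α−1)/β = 16.9/3.6 = 4.6944.
Mean = α/β = 17.9/3.6 = 4.9722.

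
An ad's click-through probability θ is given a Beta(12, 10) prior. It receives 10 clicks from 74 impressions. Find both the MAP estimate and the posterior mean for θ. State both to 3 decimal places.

Posterior: Beta(12+10, 10+64) = Beta(22, 74).
Mode = (22−1)/(22+74−2) = 21/94 = 0.223.
Mean = 22/(22+74) = 22/96 = 0.229.

MAP: 0.223. Posterior mean: 0.229.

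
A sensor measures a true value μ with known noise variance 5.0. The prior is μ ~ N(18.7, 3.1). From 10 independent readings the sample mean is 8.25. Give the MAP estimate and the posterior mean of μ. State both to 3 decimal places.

MAP = 9.701, posterior mean = 9.701

Posterior for μ is Normal. Precision-weighted mean: (1/3.1·18.7 + 10/5.0·8.25) / (1/3.1 + 10/5.0) = 9.701.
A Normal posterior is symmetric, so mode = mean.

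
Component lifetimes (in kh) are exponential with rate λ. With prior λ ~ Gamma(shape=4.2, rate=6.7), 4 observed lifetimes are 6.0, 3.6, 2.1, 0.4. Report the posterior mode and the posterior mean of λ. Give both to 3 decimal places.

Σ times = 12.1. Posterior: Gamma(shape = 4.2+4 = 8.2, rate = 6.7+12.1 = 18.8).
Mode = (α−1)/β = 7.2/18.8 = 0.383.
Mean = α/β = 8.2/18.8 = 0.436.

λ_MAP = 0.383, E[λ|data] = 0.436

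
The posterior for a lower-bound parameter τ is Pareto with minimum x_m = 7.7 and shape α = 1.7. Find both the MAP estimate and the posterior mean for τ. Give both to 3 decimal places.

The Pareto density is strictly decreasing on [x_m, ∞), so the mode is x_m = 7.700.
Mean = α·x_m/(α−1) = 1.7·7.7/0.7 = 18.700.

MAP: 7.700. Posterior mean: 18.700.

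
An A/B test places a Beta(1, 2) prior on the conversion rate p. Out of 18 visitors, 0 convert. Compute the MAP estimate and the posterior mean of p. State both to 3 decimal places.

MAP estimate = 0.000, posterior mean = 0.048

Posterior: Beta(1+0, 2+18) = Beta(1, 20).
Since α = 1 ≤ 1 and β > 1, the Beta density is monotone decreasing on [0,1]; the mode is at 0.
Mean = 1/(1+20) = 0.048.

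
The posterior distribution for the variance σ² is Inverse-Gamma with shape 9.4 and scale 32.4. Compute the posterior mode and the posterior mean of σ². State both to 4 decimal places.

σ²_MAP = 3.1154, E[σ²|data] = 3.8571

Mode = β/(α+1) = 32.4/10.4 = 3.1154.
Mean = β/(α−1) = 32.4/8.4 = 3.8571.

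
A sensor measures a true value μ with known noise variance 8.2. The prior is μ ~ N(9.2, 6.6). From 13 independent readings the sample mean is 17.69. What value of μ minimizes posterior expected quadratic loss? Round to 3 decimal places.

16.949

Posterior for μ is Normal. Precision-weighted mean: (1/6.6·9.2 + 13/8.2·17.69) / (1/6.6 + 13/8.2) = 16.949.
A Normal posterior is symmetric, so mode = mean.
Quadratic loss ⇒ the optimal estimator is the posterior mean.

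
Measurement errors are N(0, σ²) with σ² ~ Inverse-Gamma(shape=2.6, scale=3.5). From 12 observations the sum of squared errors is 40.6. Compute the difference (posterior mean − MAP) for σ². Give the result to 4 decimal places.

0.6524

Posterior: Inverse-Gamma(shape = 2.6+12/2 = 8.6, scale = 3.5+40.6/2 = 23.8).
Mode = β/(α+1) = 23.8/9.6 = 2.4792.
Mean = β/(α−1) = 23.8/7.6 = 3.1316.
Difference = 3.1316 − 2.4792 = 0.6524.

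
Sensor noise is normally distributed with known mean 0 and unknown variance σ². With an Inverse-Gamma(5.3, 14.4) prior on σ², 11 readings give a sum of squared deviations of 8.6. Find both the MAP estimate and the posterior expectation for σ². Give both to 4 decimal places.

MAP estimate = 1.5847, posterior expectation = 1.9082

Posterior: Inverse-Gamma(shape = 5.3+11/2 = 10.8, scale = 14.4+8.6/2 = 18.7).
Mode = β/(α+1) = 18.7/11.8 = 1.5847.
Mean = β/(α−1) = 18.7/9.8 = 1.9082.
The posterior is right-skewed, so the mean exceeds the mode.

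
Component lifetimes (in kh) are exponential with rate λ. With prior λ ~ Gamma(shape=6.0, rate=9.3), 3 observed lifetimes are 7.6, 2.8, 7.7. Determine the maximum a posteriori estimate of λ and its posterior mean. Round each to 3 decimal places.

λ_MAP = 0.292, E[λ|data] = 0.328

Σ times = 18.1. Posterior: Gamma(shape = 6.0+3 = 9.0, rate = 9.3+18.1 = 27.4).
Mode = (α−1)/β = 8.0/27.4 = 0.292.
Mean = α/β = 9.0/27.4 = 0.328.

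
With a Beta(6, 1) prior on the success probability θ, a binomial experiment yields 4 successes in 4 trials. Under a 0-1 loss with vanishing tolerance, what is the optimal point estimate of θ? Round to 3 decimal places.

Posterior: Beta(6+4, 1+0) = Beta(10, 1).
Since β = 1 ≤ 1 and α > 1, the Beta density is monotone increasing on [0,1]; the mode is at 1.
Mean = 10/(10+1) = 0.909.
This is the posterior mode — the MAP estimate.

1.000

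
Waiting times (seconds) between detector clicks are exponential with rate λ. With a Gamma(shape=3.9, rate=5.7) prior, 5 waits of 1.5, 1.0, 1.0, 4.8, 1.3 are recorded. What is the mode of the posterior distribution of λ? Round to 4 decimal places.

0.5163

Σ times = 9.6. Posterior: Gamma(shape = 3.9+5 = 8.9, rate = 5.7+9.6 = 15.3).
Mode = (α−1)/β = 7.9/15.3 = 0.5163.
Mean = α/β = 8.9/15.3 = 0.5817.
This is the posterior mode — the MAP estimate.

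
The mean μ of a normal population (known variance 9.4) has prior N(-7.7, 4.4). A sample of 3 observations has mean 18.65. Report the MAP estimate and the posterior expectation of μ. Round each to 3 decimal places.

MAP = 7.690; posterior mean = 7.690

Posterior for μ is Normal. Precision-weighted mean: (1/4.4·-7.7 + 3/9.4·18.65) / (1/4.4 + 3/9.4) = 7.690.
A Normal posterior is symmetric, so mode = mean.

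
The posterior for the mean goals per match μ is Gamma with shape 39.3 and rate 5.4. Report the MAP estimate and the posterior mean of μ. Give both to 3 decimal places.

Mode = (α−1)/β = 38.3/5.4 = 7.093.
Mean = α/β = 39.3/5.4 = 7.278.
The posterior is right-skewed, so the mean exceeds the mode.

MAP = 7.093; posterior mean = 7.278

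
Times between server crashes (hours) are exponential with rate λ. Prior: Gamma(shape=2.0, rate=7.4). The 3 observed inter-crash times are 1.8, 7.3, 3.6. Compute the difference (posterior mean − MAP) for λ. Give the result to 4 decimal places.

0.0498

Σ times = 12.7. Posterior: Gamma(shape = 2.0+3 = 5.0, rate = 7.4+12.7 = 20.1).
Mode = (α−1)/β = 4.0/20.1 = 0.1990.
Mean = α/β = 5.0/20.1 = 0.2488.
Difference = 0.2488 − 0.1990 = 0.0498.
Right-skewed posterior ⇒ mode < mean.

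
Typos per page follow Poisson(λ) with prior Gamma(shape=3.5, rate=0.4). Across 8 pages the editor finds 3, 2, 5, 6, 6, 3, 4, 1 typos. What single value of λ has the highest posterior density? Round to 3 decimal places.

Σ counts = 30. Posterior: Gamma(shape = 3.5+30 = 33.5, rate = 0.4+8 = 8.4).
Mode = (α−1)/β = 32.5/8.4 = 3.869.
Mean = α/β = 33.5/8.4 = 3.988.
This is the posterior mode — the MAP estimate.

3.869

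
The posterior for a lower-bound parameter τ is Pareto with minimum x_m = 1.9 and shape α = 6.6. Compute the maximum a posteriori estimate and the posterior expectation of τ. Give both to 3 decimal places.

maximum a posteriori estimate = 1.900, posterior expectation = 2.239

The Pareto density is strictly decreasing on [x_m, ∞), so the mode is x_m = 1.900.
Mean = α·x_m/(α−1) = 6.6·1.9/5.6 = 2.239.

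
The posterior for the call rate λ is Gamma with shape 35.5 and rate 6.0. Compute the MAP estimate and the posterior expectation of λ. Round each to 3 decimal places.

λ_MAP = 5.750, E[λ|data] = 5.917

Mode = (α−1)/β = 34.5/6.0 = 5.750.
Mean = α/β = 35.5/6.0 = 5.917.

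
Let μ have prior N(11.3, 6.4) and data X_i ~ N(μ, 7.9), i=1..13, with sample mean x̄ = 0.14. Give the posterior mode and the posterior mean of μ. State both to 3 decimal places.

μ_MAP = 1.108, E[μ|data] = 1.108

Posterior for μ is Normal. Precision-weighted mean: (1/6.4·11.3 + 13/7.9·0.14) / (1/6.4 + 13/7.9) = 1.108.
A Normal posterior is symmetric, so mode = mean.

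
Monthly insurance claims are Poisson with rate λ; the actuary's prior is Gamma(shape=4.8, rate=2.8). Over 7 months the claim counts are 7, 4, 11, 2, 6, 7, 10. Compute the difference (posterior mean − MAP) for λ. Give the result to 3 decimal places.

Σ counts = 47. Posterior: Gamma(shape = 4.8+47 = 51.8, rate = 2.8+7 = 9.8).
Mode = (α−1)/β = 50.8/9.8 = 5.184.
Mean = α/β = 51.8/9.8 = 5.286.
Difference = 5.286 − 5.184 = 0.102.
Right-skewed posterior ⇒ mode < mean.

0.102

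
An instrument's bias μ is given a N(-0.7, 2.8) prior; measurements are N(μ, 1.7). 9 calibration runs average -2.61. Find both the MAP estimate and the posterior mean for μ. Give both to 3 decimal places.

Posterior for μ is Normal. Precision-weighted mean: (1/2.8·-0.7 + 9/1.7·-2.61) / (1/2.8 + 9/1.7) = -2.489.
A Normal posterior is symmetric, so mode = mean.

MAP = -2.489; posterior mean = -2.489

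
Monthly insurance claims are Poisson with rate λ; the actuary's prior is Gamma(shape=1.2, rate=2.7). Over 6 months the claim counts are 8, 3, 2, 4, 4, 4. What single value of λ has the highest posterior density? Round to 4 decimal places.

2.8966

Σ counts = 25. Posterior: Gamma(shape = 1.2+25 = 26.2, rate = 2.7+6 = 8.7).
Mode = (α−1)/β = 25.2/8.7 = 2.8966.
Mean = α/β = 26.2/8.7 = 3.0115.
This is the posterior mode — the MAP estimate.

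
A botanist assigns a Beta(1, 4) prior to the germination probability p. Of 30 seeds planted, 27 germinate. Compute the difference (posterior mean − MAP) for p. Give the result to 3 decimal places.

Posterior: Beta(1+27, 4+3) = Beta(28, 7).
Mode = (28−1)/(28+7−2) = 27/33 = 0.818.
Mean = 28/(28+7) = 28/35 = 0.800.
Difference = 0.800 − 0.818 = -0.018.

-0.018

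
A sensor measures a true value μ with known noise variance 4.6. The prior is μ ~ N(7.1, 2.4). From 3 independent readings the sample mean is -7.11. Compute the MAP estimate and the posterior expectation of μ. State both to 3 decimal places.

MAP: -1.571. Posterior mean: -1.571.

Posterior for μ is Normal. Precision-weighted mean: (1/2.4·7.1 + 3/4.6·-7.11) / (1/2.4 + 3/4.6) = -1.571.
A Normal posterior is symmetric, so mode = mean.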